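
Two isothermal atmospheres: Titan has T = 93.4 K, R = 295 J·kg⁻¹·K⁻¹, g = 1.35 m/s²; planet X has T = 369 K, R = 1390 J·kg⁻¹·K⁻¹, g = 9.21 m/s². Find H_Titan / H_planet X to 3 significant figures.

H_Titan/H_planet X ≈ 0.366

H = RT/g for each body.
H_Titan = 295 × 93.4 / 1.35 = 20410 m.
H_planet X = 1390 × 369 / 9.21 = 55691 m.
H_Titan/H_planet X = 20410/55691 = 0.36649.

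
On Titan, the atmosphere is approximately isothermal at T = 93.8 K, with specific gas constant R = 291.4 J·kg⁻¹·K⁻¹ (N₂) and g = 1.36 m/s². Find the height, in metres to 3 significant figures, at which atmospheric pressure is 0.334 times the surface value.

z ≈ 22000 m

Scale height: H = RT/g = 291.4 × 93.8 / 1.36 = 20098 m.
Set P/P₀ = exp(−z/H) = 0.334, so z = −H ln(0.334).
−ln(0.334) = 1.0966; z = 20098 × 1.0966 = 22039 m.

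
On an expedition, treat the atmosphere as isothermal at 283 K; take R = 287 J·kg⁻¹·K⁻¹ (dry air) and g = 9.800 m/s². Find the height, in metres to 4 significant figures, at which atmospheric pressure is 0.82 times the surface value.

Scale height: H = RT/g = 287 × 283 / 9.800 = 8287.9 m.
Set P/P₀ = exp(−z/H) = 0.82, so z = −H ln(0.82).
−ln(0.82) = 0.19845; z = 8287.9 × 0.19845 = 1644.7 m.

z ≈ 1645 m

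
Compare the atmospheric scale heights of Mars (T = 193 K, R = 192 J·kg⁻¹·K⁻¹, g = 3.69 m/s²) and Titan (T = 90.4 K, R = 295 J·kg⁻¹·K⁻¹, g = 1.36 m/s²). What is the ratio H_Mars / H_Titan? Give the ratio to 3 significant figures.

H = RT/g for each body.
H_Mars = 192 × 193 / 3.69 = 10042 m.
H_Titan = 295 × 90.4 / 1.36 = 19609 m.
H_Mars/H_Titan = 10042/19609 = 0.51211.

H_Mars/H_Titan ≈ 0.512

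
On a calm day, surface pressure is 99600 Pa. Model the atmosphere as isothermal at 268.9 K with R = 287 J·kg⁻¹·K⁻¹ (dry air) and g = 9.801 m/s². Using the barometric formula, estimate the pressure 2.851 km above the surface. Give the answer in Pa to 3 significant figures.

P ≈ 69300 Pa

Scale height: H = RT/g = 287 × 268.9 / 9.801 = 7874.1 m.
Barometric formula: P = P₀ exp(−z/H).
z/H = 2851.0/7874.1 = 0.36207; exp(−0.36207) = 0.69623.
P = 99600 × 0.69623 = 69345 Pa.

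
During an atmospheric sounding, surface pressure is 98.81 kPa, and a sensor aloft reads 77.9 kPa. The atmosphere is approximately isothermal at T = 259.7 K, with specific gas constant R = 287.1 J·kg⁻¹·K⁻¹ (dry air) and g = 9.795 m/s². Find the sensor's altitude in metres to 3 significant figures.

z ≈ 1810 m

Scale height: H = RT/g = 287.1 × 259.7 / 9.795 = 7612.0 m.
Invert the barometric formula: z = H ln(P₀/P).
P₀/P = 98.81/77.9 = 1.2684; ln(1.2684) = 0.23776.
z = 7612.0 × 0.23776 = 1809.8 m.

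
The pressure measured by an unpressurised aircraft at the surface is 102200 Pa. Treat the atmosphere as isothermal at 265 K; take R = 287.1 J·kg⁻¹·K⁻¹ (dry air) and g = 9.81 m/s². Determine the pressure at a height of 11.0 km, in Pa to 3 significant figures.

P ≈ 24700 Pa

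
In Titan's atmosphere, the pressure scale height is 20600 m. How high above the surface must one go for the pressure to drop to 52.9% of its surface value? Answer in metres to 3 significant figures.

z ≈ 13100 m

Set P/P₀ = exp(−z/H) = 0.529, so z = −H ln(0.529).
−ln(0.529) = 0.63677; z = 20600 × 0.63677 = 13117 m.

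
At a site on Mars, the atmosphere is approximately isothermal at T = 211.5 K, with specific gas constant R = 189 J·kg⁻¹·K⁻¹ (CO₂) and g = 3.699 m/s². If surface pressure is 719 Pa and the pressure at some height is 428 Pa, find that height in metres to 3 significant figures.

z ≈ 5610 m

Scale height: H = RT/g = 189 × 211.5 / 3.699 = 10807 m.
Invert the barometric formula: z = H ln(P₀/P).
P₀/P = 719/428 = 1.6799; ln(1.6799) = 0.51873.
z = 10807 × 0.51873 = 5605.9 m.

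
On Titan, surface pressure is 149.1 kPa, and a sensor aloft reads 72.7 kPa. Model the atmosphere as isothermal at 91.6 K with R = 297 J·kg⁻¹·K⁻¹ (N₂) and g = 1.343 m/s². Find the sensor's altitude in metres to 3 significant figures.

z ≈ 14600 m

Scale height: H = RT/g = 297 × 91.6 / 1.343 = 20257 m.
Invert the barometric formula: z = H ln(P₀/P).
P₀/P = 149.1/72.7 = 2.0509; ln(2.0509) = 0.71828.
z = 20257 × 0.71828 = 14550 m.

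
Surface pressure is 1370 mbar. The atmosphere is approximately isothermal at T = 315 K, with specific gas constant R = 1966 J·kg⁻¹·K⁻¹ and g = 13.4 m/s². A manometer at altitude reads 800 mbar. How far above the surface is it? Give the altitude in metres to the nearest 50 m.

z ≈ 24850 m

Scale height: H = RT/g = 1966 × 315 / 13.4 = 46216 m.
Invert the barometric formula: z = H ln(P₀/P).
P₀/P = 1370/800 = 1.7125; ln(1.7125) = 0.53795.
z = 46216 × 0.53795 = 24862 m.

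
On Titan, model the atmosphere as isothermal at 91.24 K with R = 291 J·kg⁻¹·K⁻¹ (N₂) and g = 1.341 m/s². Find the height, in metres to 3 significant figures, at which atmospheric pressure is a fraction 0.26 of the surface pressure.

z ≈ 26700 m

Scale height: H = RT/g = 291 × 91.24 / 1.341 = 19799 m.
Set P/P₀ = exp(−z/H) = 0.26, so z = −H ln(0.26).
−ln(0.26) = 1.3471; z = 19799 × 1.3471 = 26671 m.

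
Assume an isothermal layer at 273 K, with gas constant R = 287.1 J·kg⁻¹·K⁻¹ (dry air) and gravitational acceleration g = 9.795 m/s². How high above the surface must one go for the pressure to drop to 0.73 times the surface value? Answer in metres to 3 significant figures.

z ≈ 2520 m

Scale height: H = RT/g = 287.1 × 273 / 9.795 = 8001.9 m.
Set P/P₀ = exp(−z/H) = 0.73, so z = −H ln(0.73).
−ln(0.73) = 0.31471; z = 8001.9 × 0.31471 = 2518.3 m.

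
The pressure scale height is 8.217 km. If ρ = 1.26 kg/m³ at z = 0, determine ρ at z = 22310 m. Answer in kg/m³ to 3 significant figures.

ρ ≈ 0.0834 kg/m³

In an isothermal atmosphere, density decays like pressure: ρ = ρ₀ exp(−z/H).
z/H = 22310/8217.0 = 2.7151; exp(−2.7151) = 0.066198.
ρ = 1.26 × 0.066198 = 0.083409 kg/m³.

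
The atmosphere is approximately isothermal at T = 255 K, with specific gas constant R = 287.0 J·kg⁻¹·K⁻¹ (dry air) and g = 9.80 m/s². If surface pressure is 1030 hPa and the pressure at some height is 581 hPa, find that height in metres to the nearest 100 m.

Scale height: H = RT/g = 287.0 × 255 / 9.80 = 7467.9 m.
Invert the barometric formula: z = H ln(P₀/P).
P₀/P = 1030/581 = 1.7728; ln(1.7728) = 0.57256.
z = 7467.9 × 0.57256 = 4275.8 m.

z ≈ 4300 m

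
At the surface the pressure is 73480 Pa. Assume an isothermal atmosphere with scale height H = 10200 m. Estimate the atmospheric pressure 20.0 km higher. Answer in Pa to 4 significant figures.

Barometric formula: P = P₀ exp(−z/H).
z/H = 20000/10200 = 1.9608; exp(−1.9608) = 0.14075.
P = 73480 × 0.14075 = 10342 Pa.

P ≈ 10340 Pa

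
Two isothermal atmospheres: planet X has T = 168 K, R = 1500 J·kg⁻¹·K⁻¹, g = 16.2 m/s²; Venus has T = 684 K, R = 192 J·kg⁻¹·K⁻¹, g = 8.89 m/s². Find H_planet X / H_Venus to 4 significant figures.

H_planet X/H_Venus ≈ 1.053

H = RT/g for each body.
H_planet X = 1500 × 168 / 16.2 = 15556 m.
H_Venus = 192 × 684 / 8.89 = 14773 m.
H_planet X/H_Venus = 15556/14773 = 1.0530.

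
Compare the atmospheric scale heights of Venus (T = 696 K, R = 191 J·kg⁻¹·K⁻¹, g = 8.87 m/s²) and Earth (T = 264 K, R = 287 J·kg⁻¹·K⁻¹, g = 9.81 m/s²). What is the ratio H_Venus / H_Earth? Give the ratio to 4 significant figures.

H = RT/g for each body.
H_Venus = 191 × 696 / 8.87 = 14987 m.
H_Earth = 287 × 264 / 9.81 = 7723.5 m.
H_Venus/H_Earth = 14987/7723.5 = 1.9404.

H_Venus/H_Earth ≈ 1.940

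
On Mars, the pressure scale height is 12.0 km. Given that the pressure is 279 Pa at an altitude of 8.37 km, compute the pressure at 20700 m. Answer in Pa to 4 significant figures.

P ≈ 99.85 Pa

Between two levels, P₂ = P₁ exp(−Δz/H) with Δz = z₂ − z₁.
Δz = 20700 − 8370.0 = 12330 m; Δz/H = 12330/12000 = 1.0275.
P₂ = 279 × exp(−1.0275) = 279 × 0.35790 = 99.854 Pa.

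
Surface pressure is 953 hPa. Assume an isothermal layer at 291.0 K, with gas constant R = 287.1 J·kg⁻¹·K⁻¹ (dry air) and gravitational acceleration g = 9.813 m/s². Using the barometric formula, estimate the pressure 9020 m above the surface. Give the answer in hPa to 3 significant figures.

Scale height: H = RT/g = 287.1 × 291.0 / 9.813 = 8513.8 m.
Barometric formula: P = P₀ exp(−z/H).
z/H = 9020.0/8513.8 = 1.0595; exp(−1.0595) = 0.34663.
P = 953 × 0.34663 = 330.34 hPa.

P ≈ 330 hPa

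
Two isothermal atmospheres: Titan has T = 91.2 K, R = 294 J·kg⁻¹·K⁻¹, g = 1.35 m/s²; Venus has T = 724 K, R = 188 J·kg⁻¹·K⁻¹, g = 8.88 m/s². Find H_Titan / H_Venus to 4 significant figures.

H_Titan/H_Venus ≈ 1.296

H = RT/g for each body.
H_Titan = 294 × 91.2 / 1.35 = 19861 m.
H_Venus = 188 × 724 / 8.88 = 15328 m.
H_Titan/H_Venus = 19861/15328 = 1.2957.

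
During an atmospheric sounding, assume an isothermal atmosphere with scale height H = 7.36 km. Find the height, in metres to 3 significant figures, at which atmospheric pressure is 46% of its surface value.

Set P/P₀ = exp(−z/H) = 0.46, so z = −H ln(0.46).
−ln(0.46) = 0.77653; z = 7360.0 × 0.77653 = 5715.3 m.

z ≈ 5720 m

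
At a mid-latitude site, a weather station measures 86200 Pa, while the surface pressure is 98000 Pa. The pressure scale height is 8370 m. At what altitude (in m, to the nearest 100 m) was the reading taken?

Invert the barometric formula: z = H ln(P₀/P).
P₀/P = 98000/86200 = 1.1369; ln(1.1369) = 0.12831.
z = 8370.0 × 0.12831 = 1074.0 m.

z ≈ 1100 m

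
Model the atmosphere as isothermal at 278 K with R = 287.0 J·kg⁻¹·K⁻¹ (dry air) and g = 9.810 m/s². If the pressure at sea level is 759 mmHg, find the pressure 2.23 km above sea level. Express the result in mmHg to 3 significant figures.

Scale height: H = RT/g = 287.0 × 278 / 9.810 = 8133.1 m.
Barometric formula: P = P₀ exp(−z/H).
z/H = 2230.0/8133.1 = 0.27419; exp(−0.27419) = 0.76019.
P = 759 × 0.76019 = 576.98 mmHg.

P ≈ 577 mmHg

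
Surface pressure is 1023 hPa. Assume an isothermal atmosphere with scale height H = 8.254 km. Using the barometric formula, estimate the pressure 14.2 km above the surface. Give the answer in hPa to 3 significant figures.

P ≈ 183 hPa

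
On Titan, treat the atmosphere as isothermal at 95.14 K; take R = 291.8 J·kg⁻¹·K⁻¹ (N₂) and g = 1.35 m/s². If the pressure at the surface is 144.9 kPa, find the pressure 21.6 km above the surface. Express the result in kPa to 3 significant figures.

Scale height: H = RT/g = 291.8 × 95.14 / 1.35 = 20564 m.
Barometric formula: P = P₀ exp(−z/H).
z/H = 21600/20564 = 1.0504; exp(−1.0504) = 0.34980.
P = 144.9 × 0.34980 = 50.686 kPa.

P ≈ 50.7 kPa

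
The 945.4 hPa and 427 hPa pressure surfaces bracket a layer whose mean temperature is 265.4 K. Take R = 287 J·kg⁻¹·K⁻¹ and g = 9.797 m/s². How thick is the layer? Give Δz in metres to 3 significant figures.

Δz ≈ 6180 m

Hypsometric equation: Δz = (R T̄/g) ln(P₁/P₂).
R T̄/g = 287 × 265.4 / 9.797 = 7774.8 m.
ln(945.4/427) = ln(2.2141) = 0.79485.
Δz = 7774.8 × 0.79485 = 6179.8 m.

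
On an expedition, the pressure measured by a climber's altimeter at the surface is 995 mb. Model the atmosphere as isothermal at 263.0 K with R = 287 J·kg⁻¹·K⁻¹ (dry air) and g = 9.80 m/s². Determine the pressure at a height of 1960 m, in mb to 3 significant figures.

P ≈ 771 mb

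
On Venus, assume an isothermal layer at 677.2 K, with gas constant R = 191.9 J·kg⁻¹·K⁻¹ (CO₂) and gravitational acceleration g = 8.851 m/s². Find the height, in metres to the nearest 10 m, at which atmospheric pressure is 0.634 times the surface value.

z ≈ 6690 m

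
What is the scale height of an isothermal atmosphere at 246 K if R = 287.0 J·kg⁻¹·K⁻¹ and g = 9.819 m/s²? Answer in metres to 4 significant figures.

H ≈ 7190 m

The scale height of an isothermal atmosphere is H = RT/g.
H = 287.0 × 246 / 9.819 = 70602/9.819 = 7190.3 m.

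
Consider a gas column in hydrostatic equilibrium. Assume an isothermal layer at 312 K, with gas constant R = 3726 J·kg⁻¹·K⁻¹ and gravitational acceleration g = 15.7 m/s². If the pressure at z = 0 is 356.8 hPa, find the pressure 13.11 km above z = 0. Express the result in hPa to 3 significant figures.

Scale height: H = RT/g = 3726 × 312 / 15.7 = 74045 m.
Barometric formula: P = P₀ exp(−z/H).
z/H = 13110/74045 = 0.17705; exp(−0.17705) = 0.83774.
P = 356.8 × 0.83774 = 298.91 hPa.

P ≈ 299 hPa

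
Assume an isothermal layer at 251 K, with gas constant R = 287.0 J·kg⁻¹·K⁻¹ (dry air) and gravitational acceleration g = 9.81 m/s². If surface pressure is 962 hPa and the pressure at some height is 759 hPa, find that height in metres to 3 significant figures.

Scale height: H = RT/g = 287.0 × 251 / 9.81 = 7343.2 m.
Invert the barometric formula: z = H ln(P₀/P).
P₀/P = 962/759 = 1.2675; ln(1.2675) = 0.23705.
z = 7343.2 × 0.23705 = 1740.7 m.

z ≈ 1740 m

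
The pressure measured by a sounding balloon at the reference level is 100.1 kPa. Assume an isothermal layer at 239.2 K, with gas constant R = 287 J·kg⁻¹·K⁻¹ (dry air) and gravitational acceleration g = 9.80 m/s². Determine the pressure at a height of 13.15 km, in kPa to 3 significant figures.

Scale height: H = RT/g = 287 × 239.2 / 9.80 = 7005.1 m.
Barometric formula: P = P₀ exp(−z/H).
z/H = 13150/7005.1 = 1.8772; exp(−1.8772) = 0.15302.
P = 100.1 × 0.15302 = 15.317 kPa.

P ≈ 15.3 kPa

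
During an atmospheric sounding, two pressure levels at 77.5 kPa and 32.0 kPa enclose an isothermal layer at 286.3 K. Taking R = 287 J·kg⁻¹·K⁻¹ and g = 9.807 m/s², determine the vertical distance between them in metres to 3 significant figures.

Δz ≈ 7410 m

Hypsometric equation: Δz = (R T̄/g) ln(P₁/P₂).
R T̄/g = 287 × 286.3 / 9.807 = 8378.5 m.
ln(77.5/32.0) = ln(2.4219) = 0.88455.
Δz = 8378.5 × 0.88455 = 7411.2 m.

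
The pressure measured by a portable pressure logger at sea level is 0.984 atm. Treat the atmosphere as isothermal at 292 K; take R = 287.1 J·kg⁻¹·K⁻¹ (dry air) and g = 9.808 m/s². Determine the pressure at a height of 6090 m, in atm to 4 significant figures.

Scale height: H = RT/g = 287.1 × 292 / 9.808 = 8547.4 m.
Barometric formula: P = P₀ exp(−z/H).
z/H = 6090.0/8547.4 = 0.71250; exp(−0.71250) = 0.49042.
P = 0.984 × 0.49042 = 0.48257 atm.

P ≈ 0.4826 atm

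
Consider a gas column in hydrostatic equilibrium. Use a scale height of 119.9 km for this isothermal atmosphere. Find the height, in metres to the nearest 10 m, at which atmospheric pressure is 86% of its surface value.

z ≈ 18080 m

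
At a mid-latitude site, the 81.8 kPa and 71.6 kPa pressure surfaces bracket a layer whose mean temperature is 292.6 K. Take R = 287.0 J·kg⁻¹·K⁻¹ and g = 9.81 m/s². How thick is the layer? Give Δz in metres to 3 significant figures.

Δz ≈ 1140 m

Hypsometric equation: Δz = (R T̄/g) ln(P₁/P₂).
R T̄/g = 287.0 × 292.6 / 9.81 = 8560.3 m.
ln(81.8/71.6) = ln(1.1425) = 0.13322.
Δz = 8560.3 × 0.13322 = 1140.4 m.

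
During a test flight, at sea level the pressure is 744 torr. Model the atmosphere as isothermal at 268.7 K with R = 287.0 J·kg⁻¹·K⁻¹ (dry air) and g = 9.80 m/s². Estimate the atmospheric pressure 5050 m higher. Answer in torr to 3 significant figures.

Scale height: H = RT/g = 287.0 × 268.7 / 9.80 = 7869.1 m.
Barometric formula: P = P₀ exp(−z/H).
z/H = 5050.0/7869.1 = 0.64175; exp(−0.64175) = 0.52637.
P = 744 × 0.52637 = 391.62 torr.

P ≈ 392 torr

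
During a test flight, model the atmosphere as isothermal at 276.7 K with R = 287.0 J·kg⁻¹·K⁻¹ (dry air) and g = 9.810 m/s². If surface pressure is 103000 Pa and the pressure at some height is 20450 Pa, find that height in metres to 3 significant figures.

z ≈ 13100 m

Scale height: H = RT/g = 287.0 × 276.7 / 9.810 = 8095.1 m.
Invert the barometric formula: z = H ln(P₀/P).
P₀/P = 103000/20450 = 5.0367; ln(5.0367) = 1.6168.
z = 8095.1 × 1.6168 = 13088 m.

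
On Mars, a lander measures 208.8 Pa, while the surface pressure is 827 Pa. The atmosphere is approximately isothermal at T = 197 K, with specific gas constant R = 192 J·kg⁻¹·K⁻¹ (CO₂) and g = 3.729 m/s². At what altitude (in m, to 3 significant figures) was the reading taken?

Scale height: H = RT/g = 192 × 197 / 3.729 = 10143 m.
Invert the barometric formula: z = H ln(P₀/P).
P₀/P = 827/208.8 = 3.9607; ln(3.9607) = 1.3764.
z = 10143 × 1.3764 = 13961 m.

z ≈ 14000 m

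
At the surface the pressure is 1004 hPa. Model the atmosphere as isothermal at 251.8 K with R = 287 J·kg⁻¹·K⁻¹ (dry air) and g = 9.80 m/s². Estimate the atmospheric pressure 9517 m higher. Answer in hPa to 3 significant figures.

P ≈ 276 hPa

Scale height: H = RT/g = 287 × 251.8 / 9.80 = 7374.1 m.
Barometric formula: P = P₀ exp(−z/H).
z/H = 9517.0/7374.1 = 1.2906; exp(−1.2906) = 0.27511.
P = 1004 × 0.27511 = 276.21 hPa.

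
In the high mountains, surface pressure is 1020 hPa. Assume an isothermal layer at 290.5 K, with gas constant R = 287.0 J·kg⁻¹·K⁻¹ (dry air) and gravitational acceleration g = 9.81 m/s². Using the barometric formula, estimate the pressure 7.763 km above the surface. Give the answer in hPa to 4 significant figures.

P ≈ 409.2 hPa

Scale height: H = RT/g = 287.0 × 290.5 / 9.81 = 8498.8 m.
Barometric formula: P = P₀ exp(−z/H).
z/H = 7763.0/8498.8 = 0.91342; exp(−0.91342) = 0.40115.
P = 1020 × 0.40115 = 409.17 hPa.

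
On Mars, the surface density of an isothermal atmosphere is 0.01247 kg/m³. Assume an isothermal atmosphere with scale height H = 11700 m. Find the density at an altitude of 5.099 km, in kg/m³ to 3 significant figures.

In an isothermal atmosphere, density decays like pressure: ρ = ρ₀ exp(−z/H).
z/H = 5099.0/11700 = 0.43581; exp(−0.43581) = 0.64674.
ρ = 0.01247 × 0.64674 = 0.0080648 kg/m³.

ρ ≈ 0.00806 kg/m³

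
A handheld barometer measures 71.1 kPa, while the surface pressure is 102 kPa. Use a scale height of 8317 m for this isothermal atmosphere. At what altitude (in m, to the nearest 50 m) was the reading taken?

Invert the barometric formula: z = H ln(P₀/P).
P₀/P = 102/71.1 = 1.4346; ln(1.4346) = 0.36089.
z = 8317.0 × 0.36089 = 3001.5 m.

z ≈ 3000 m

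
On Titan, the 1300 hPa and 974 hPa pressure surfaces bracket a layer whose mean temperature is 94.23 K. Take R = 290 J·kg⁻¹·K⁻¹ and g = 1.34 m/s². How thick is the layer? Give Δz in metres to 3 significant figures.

Δz ≈ 5890 m

Hypsometric equation: Δz = (R T̄/g) ln(P₁/P₂).
R T̄/g = 290 × 94.23 / 1.34 = 20393 m.
ln(1300/974) = ln(1.3347) = 0.28871.
Δz = 20393 × 0.28871 = 5887.7 m.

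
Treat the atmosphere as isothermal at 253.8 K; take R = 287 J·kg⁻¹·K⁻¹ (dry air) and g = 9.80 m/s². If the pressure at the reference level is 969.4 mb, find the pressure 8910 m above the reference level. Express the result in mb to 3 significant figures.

P ≈ 292 mb

Scale height: H = RT/g = 287 × 253.8 / 9.80 = 7432.7 m.
Barometric formula: P = P₀ exp(−z/H).
z/H = 8910.0/7432.7 = 1.1988; exp(−1.1988) = 0.30156.
P = 969.4 × 0.30156 = 292.33 mb.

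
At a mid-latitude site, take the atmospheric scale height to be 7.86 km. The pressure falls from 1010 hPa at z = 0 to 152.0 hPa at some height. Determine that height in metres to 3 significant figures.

Invert the barometric formula: z = H ln(P₀/P).
P₀/P = 1010/152.0 = 6.6447; ln(6.6447) = 1.8938.
z = 7860.0 × 1.8938 = 14885 m.

z ≈ 14900 m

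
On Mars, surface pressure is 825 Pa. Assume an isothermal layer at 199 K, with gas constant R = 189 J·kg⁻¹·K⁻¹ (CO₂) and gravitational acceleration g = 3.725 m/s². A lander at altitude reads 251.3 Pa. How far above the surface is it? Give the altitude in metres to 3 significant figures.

z ≈ 12000 m

Scale height: H = RT/g = 189 × 199 / 3.725 = 10097 m.
Invert the barometric formula: z = H ln(P₀/P).
P₀/P = 825/251.3 = 3.2829; ln(3.2829) = 1.1887.
z = 10097 × 1.1887 = 12002 m.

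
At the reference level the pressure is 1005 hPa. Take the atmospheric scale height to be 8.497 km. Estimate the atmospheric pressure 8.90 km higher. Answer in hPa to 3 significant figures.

Barometric formula: P = P₀ exp(−z/H).
z/H = 8900.0/8497.0 = 1.0474; exp(−1.0474) = 0.35085.
P = 1005 × 0.35085 = 352.60 hPa.

P ≈ 353 hPa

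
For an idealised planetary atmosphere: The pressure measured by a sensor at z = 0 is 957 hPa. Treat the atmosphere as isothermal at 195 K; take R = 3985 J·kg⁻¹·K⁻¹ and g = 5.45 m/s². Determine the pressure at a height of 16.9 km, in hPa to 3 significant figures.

Scale height: H = RT/g = 3985 × 195 / 5.45 = 142580 m.
Barometric formula: P = P₀ exp(−z/H).
z/H = 16900/142580 = 0.11853; exp(−0.11853) = 0.88823.
P = 957 × 0.88823 = 850.04 hPa.

P ≈ 850 hPa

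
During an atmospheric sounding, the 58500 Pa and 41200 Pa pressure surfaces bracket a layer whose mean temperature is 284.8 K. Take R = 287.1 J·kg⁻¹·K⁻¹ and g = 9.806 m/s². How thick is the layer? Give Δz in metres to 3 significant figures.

Δz ≈ 2920 m

Hypsometric equation: Δz = (R T̄/g) ln(P₁/P₂).
R T̄/g = 287.1 × 284.8 / 9.806 = 8338.4 m.
ln(58500/41200) = ln(1.4199) = 0.35059.
Δz = 8338.4 × 0.35059 = 2923.4 m.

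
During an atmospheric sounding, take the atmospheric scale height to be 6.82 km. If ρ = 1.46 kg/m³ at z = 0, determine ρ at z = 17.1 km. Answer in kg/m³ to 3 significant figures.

In an isothermal atmosphere, density decays like pressure: ρ = ρ₀ exp(−z/H).
z/H = 17100/6820.0 = 2.5073; exp(−2.5073) = 0.081488.
ρ = 1.46 × 0.081488 = 0.11897 kg/m³.

ρ ≈ 0.119 kg/m³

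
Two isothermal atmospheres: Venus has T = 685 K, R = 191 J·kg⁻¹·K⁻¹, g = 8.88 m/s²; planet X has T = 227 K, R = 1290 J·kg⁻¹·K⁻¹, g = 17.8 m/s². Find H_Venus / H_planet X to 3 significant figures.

H_Venus/H_planet X ≈ 0.896

H = RT/g for each body.
H_Venus = 191 × 685 / 8.88 = 14734 m.
H_planet X = 1290 × 227 / 17.8 = 16451 m.
H_Venus/H_planet X = 14734/16451 = 0.89563.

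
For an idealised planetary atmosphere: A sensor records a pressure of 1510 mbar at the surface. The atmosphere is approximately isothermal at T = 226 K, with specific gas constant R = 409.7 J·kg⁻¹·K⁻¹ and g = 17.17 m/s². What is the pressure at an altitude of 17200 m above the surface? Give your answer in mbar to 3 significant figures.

P ≈ 62.2 mbar

Scale height: H = RT/g = 409.7 × 226 / 17.17 = 5392.7 m.
Barometric formula: P = P₀ exp(−z/H).
z/H = 17200/5392.7 = 3.1895; exp(−3.1895) = 0.041192.
P = 1510 × 0.041192 = 62.200 mbar.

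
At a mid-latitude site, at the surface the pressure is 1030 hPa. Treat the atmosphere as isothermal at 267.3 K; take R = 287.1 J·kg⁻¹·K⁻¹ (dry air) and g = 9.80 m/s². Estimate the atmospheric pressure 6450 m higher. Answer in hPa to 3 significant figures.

Scale height: H = RT/g = 287.1 × 267.3 / 9.80 = 7830.8 m.
Barometric formula: P = P₀ exp(−z/H).
z/H = 6450.0/7830.8 = 0.82367; exp(−0.82367) = 0.43882.
P = 1030 × 0.43882 = 451.98 hPa.

P ≈ 452 hPa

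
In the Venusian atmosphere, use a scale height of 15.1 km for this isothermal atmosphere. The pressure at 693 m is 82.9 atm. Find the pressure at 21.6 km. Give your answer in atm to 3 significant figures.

P ≈ 20.8 atm

Between two levels, P₂ = P₁ exp(−Δz/H) with Δz = z₂ − z₁.
Δz = 21600 − 693.00 = 20907 m; Δz/H = 20907/15100 = 1.3846.
P₂ = 82.9 × exp(−1.3846) = 82.9 × 0.25042 = 20.760 atm.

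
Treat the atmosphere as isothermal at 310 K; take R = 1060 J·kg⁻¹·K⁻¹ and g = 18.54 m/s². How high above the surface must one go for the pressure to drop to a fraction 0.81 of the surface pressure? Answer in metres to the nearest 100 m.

Scale height: H = RT/g = 1060 × 310 / 18.54 = 17724 m.
Set P/P₀ = exp(−z/H) = 0.81, so z = −H ln(0.81).
−ln(0.81) = 0.21072; z = 17724 × 0.21072 = 3734.8 m.

z ≈ 3700 m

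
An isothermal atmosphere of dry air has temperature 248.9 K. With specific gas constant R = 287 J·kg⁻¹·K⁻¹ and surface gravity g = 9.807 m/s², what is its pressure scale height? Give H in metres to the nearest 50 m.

H ≈ 7300 m

The scale height of an isothermal atmosphere is H = RT/g.
H = 287 × 248.9 / 9.807 = 71434/9.807 = 7284.0 m.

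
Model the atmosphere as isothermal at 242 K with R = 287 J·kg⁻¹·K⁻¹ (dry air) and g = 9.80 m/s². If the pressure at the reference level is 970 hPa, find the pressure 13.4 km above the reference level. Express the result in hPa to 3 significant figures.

P ≈ 146 hPa

Scale height: H = RT/g = 287 × 242 / 9.80 = 7087.1 m.
Barometric formula: P = P₀ exp(−z/H).
z/H = 13400/7087.1 = 1.8908; exp(−1.8908) = 0.15095.
P = 970 × 0.15095 = 146.42 hPa.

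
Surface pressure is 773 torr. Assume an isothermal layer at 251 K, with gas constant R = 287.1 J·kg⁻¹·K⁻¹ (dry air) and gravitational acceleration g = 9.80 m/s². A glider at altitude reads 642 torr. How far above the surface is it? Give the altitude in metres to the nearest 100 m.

z ≈ 1400 m

Scale height: H = RT/g = 287.1 × 251 / 9.80 = 7353.3 m.
Invert the barometric formula: z = H ln(P₀/P).
P₀/P = 773/642 = 1.2040; ln(1.2040) = 0.18565.
z = 7353.3 × 0.18565 = 1365.1 m.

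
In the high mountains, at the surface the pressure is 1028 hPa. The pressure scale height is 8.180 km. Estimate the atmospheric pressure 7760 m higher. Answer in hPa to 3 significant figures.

Barometric formula: P = P₀ exp(−z/H).
z/H = 7760.0/8180.0 = 0.94866; exp(−0.94866) = 0.38726.
P = 1028 × 0.38726 = 398.10 hPa.

P ≈ 398 hPa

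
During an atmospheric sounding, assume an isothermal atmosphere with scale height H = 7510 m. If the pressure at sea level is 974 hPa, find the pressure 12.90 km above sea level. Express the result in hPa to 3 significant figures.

P ≈ 175 hPa

Barometric formula: P = P₀ exp(−z/H).
z/H = 12900/7510.0 = 1.7177; exp(−1.7177) = 0.17948.
P = 974 × 0.17948 = 174.81 hPa.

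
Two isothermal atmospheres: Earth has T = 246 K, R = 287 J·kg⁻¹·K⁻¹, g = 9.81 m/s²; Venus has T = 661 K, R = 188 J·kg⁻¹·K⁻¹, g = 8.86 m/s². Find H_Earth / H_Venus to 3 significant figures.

H_Earth/H_Venus ≈ 0.513

H = RT/g for each body.
H_Earth = 287 × 246 / 9.81 = 7196.9 m.
H_Venus = 188 × 661 / 8.86 = 14026 m.
H_Earth/H_Venus = 7196.9/14026 = 0.51311.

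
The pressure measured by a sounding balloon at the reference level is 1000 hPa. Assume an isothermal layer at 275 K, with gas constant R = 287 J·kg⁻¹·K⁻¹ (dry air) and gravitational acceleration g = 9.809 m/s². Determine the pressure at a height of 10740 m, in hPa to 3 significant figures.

Scale height: H = RT/g = 287 × 275 / 9.809 = 8046.2 m.
Barometric formula: P = P₀ exp(−z/H).
z/H = 10740/8046.2 = 1.3348; exp(−1.3348) = 0.26321.
P = 1000 × 0.26321 = 263.21 hPa.

P ≈ 263 hPa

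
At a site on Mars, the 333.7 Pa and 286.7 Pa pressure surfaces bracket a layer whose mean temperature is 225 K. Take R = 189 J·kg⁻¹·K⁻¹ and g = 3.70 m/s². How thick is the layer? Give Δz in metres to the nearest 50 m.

Hypsometric equation: Δz = (R T̄/g) ln(P₁/P₂).
R T̄/g = 189 × 225 / 3.70 = 11493 m.
ln(333.7/286.7) = ln(1.1639) = 0.15178.
Δz = 11493 × 0.15178 = 1744.4 m.

Δz ≈ 1750 m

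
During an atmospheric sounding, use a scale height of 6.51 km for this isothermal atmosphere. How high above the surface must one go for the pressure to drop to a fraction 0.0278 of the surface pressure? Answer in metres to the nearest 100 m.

Set P/P₀ = exp(−z/H) = 0.0278, so z = −H ln(0.0278).
−ln(0.0278) = 3.5827; z = 6510.0 × 3.5827 = 23323 m.

z ≈ 23300 m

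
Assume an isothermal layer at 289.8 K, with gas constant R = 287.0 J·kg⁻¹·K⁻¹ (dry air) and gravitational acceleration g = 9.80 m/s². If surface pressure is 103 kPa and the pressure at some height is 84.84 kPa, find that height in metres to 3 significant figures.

z ≈ 1650 m

Scale height: H = RT/g = 287.0 × 289.8 / 9.80 = 8487.0 m.
Invert the barometric formula: z = H ln(P₀/P).
P₀/P = 103/84.84 = 1.2140; ln(1.2140) = 0.19392.
z = 8487.0 × 0.19392 = 1645.8 m.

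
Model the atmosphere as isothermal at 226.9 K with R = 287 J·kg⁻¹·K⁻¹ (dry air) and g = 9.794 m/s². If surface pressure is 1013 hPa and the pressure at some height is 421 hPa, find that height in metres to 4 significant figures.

Scale height: H = RT/g = 287 × 226.9 / 9.794 = 6649.0 m.
Invert the barometric formula: z = H ln(P₀/P).
P₀/P = 1013/421 = 2.4062; ln(2.4062) = 0.87805.
z = 6649.0 × 0.87805 = 5838.2 m.

z ≈ 5838 m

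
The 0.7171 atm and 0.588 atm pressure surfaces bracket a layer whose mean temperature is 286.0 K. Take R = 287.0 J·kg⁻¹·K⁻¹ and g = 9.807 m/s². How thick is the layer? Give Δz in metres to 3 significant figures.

Δz ≈ 1660 m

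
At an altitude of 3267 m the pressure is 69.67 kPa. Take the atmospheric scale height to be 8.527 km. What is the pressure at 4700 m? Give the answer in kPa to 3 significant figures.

Between two levels, P₂ = P₁ exp(−Δz/H) with Δz = z₂ − z₁.
Δz = 4700.0 − 3267.0 = 1433.0 m; Δz/H = 1433.0/8527.0 = 0.16805.
P₂ = 69.67 × exp(−0.16805) = 69.67 × 0.84531 = 58.893 kPa.

P ≈ 58.9 kPa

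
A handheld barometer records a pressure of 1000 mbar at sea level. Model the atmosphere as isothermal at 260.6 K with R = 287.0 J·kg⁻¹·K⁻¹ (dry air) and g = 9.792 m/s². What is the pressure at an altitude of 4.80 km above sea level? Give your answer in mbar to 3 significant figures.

Scale height: H = RT/g = 287.0 × 260.6 / 9.792 = 7638.1 m.
Barometric formula: P = P₀ exp(−z/H).
z/H = 4800.0/7638.1 = 0.62843; exp(−0.62843) = 0.53343.
P = 1000 × 0.53343 = 533.43 mbar.

P ≈ 533 mbar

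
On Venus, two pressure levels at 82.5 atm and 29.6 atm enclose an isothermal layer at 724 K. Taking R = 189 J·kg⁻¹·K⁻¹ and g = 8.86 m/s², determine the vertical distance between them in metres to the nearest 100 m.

Hypsometric equation: Δz = (R T̄/g) ln(P₁/P₂).
R T̄/g = 189 × 724 / 8.86 = 15444 m.
ln(82.5/29.6) = ln(2.7872) = 1.0250.
Δz = 15444 × 1.0250 = 15830 m.

Δz ≈ 15800 m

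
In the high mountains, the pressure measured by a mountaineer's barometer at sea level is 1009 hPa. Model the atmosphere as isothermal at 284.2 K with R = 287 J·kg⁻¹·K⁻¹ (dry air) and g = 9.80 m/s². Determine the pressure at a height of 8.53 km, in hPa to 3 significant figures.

P ≈ 362 hPa

Scale height: H = RT/g = 287 × 284.2 / 9.80 = 8323.0 m.
Barometric formula: P = P₀ exp(−z/H).
z/H = 8530.0/8323.0 = 1.0249; exp(−1.0249) = 0.35883.
P = 1009 × 0.35883 = 362.06 hPa.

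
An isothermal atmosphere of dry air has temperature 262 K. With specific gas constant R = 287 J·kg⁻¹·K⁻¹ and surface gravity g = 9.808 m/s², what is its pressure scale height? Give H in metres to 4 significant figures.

H ≈ 7667 m

The scale height of an isothermal atmosphere is H = RT/g.
H = 287 × 262 / 9.808 = 75194/9.808 = 7666.6 m.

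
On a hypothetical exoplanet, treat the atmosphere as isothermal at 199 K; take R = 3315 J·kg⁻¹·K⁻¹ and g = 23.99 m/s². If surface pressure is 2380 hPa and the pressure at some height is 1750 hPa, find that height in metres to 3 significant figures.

Scale height: H = RT/g = 3315 × 199 / 23.99 = 27498 m.
Invert the barometric formula: z = H ln(P₀/P).
P₀/P = 2380/1750 = 1.3600; ln(1.3600) = 0.30748.
z = 27498 × 0.30748 = 8455.1 m.

z ≈ 8460 m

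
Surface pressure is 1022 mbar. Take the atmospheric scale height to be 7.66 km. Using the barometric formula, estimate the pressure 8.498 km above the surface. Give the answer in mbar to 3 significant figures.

P ≈ 337 mbar

Barometric formula: P = P₀ exp(−z/H).
z/H = 8498.0/7660.0 = 1.1094; exp(−1.1094) = 0.32976.
P = 1022 × 0.32976 = 337.01 mbar.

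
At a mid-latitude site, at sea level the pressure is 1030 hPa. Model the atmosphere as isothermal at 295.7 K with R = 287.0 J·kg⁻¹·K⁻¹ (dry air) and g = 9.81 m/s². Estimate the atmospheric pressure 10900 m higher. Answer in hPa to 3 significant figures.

P ≈ 292 hPa

Scale height: H = RT/g = 287.0 × 295.7 / 9.81 = 8651.0 m.
Barometric formula: P = P₀ exp(−z/H).
z/H = 10900/8651.0 = 1.2600; exp(−1.2600) = 0.28365.
P = 1030 × 0.28365 = 292.16 hPa.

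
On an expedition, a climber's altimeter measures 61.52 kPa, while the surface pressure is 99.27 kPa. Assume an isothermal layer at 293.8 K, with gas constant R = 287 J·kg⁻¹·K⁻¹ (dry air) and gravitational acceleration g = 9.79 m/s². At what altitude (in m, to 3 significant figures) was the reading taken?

z ≈ 4120 m

Scale height: H = RT/g = 287 × 293.8 / 9.79 = 8612.9 m.
Invert the barometric formula: z = H ln(P₀/P).
P₀/P = 99.27/61.52 = 1.6136; ln(1.6136) = 0.47847.
z = 8612.9 × 0.47847 = 4121.0 m.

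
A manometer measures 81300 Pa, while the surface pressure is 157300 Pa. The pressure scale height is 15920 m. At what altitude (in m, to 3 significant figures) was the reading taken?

z ≈ 10500 m

Invert the barometric formula: z = H ln(P₀/P).
P₀/P = 157300/81300 = 1.9348; ln(1.9348) = 0.66000.
z = 15920 × 0.66000 = 10507 m.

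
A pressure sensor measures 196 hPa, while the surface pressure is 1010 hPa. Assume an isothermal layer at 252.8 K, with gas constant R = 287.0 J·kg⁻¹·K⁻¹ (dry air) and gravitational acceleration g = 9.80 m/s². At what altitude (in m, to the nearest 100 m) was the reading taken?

Scale height: H = RT/g = 287.0 × 252.8 / 9.80 = 7403.4 m.
Invert the barometric formula: z = H ln(P₀/P).
P₀/P = 1010/196 = 5.1531; ln(5.1531) = 1.6396.
z = 7403.4 × 1.6396 = 12139 m.

z ≈ 12100 m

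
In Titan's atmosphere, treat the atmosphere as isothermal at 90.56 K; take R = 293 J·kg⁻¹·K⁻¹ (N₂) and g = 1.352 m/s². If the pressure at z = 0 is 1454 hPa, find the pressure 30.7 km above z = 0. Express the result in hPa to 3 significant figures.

P ≈ 304 hPa

Scale height: H = RT/g = 293 × 90.56 / 1.352 = 19626 m.
Barometric formula: P = P₀ exp(−z/H).
z/H = 30700/19626 = 1.5643; exp(−1.5643) = 0.20923.
P = 1454 × 0.20923 = 304.22 hPa.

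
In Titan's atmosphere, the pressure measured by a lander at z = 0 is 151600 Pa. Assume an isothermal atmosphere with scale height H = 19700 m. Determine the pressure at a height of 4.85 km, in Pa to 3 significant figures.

Barometric formula: P = P₀ exp(−z/H).
z/H = 4850.0/19700 = 0.24619; exp(−0.24619) = 0.78177.
P = 151600 × 0.78177 = 118520 Pa.

P ≈ 119000 Pa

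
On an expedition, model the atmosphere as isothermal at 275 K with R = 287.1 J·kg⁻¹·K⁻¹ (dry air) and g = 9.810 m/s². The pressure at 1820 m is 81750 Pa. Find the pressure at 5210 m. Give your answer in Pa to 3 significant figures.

P ≈ 53600 Pa

Scale height: H = RT/g = 287.1 × 275 / 9.810 = 8048.2 m.
Between two levels, P₂ = P₁ exp(−Δz/H) with Δz = z₂ − z₁.
Δz = 5210.0 − 1820.0 = 3390.0 m; Δz/H = 3390.0/8048.2 = 0.42121.
P₂ = 81750 × exp(−0.42121) = 81750 × 0.65625 = 53648 Pa.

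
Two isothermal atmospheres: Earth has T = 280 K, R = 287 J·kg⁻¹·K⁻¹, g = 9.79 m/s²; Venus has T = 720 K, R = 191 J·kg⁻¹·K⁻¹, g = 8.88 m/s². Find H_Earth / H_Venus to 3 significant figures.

H = RT/g for each body.
H_Earth = 287 × 280 / 9.79 = 8208.4 m.
H_Venus = 191 × 720 / 8.88 = 15486 m.
H_Earth/H_Venus = 8208.4/15486 = 0.53005.

H_Earth/H_Venus ≈ 0.530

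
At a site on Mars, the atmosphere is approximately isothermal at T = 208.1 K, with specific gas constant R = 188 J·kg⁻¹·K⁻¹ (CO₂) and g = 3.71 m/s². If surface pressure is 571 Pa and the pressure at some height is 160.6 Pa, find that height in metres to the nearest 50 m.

z ≈ 13400 m

Scale height: H = RT/g = 188 × 208.1 / 3.71 = 10545 m.
Invert the barometric formula: z = H ln(P₀/P).
P₀/P = 571/160.6 = 3.5554; ln(3.5554) = 1.2685.
z = 10545 × 1.2685 = 13376 m.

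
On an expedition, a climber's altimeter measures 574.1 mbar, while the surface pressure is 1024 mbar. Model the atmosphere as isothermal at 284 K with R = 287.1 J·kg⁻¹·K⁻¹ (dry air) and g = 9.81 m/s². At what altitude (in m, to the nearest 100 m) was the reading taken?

Scale height: H = RT/g = 287.1 × 284 / 9.81 = 8311.6 m.
Invert the barometric formula: z = H ln(P₀/P).
P₀/P = 1024/574.1 = 1.7837; ln(1.7837) = 0.57869.
z = 8311.6 × 0.57869 = 4809.8 m.

z ≈ 4800 m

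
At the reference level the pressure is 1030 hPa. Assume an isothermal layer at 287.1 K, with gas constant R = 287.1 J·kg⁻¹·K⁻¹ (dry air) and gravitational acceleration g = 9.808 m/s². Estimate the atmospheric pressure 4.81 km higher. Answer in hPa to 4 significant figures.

Scale height: H = RT/g = 287.1 × 287.1 / 9.808 = 8404.0 m.
Barometric formula: P = P₀ exp(−z/H).
z/H = 4810.0/8404.0 = 0.57235; exp(−0.57235) = 0.56420.
P = 1030 × 0.56420 = 581.13 hPa.

P ≈ 581.1 hPa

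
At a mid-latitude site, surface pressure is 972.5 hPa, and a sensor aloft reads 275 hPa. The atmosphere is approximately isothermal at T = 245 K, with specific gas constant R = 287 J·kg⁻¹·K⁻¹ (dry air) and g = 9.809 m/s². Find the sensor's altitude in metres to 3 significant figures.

Scale height: H = RT/g = 287 × 245 / 9.809 = 7168.4 m.
Invert the barometric formula: z = H ln(P₀/P).
P₀/P = 972.5/275 = 3.5364; ln(3.5364) = 1.2631.
z = 7168.4 × 1.2631 = 9054.4 m.

z ≈ 9050 m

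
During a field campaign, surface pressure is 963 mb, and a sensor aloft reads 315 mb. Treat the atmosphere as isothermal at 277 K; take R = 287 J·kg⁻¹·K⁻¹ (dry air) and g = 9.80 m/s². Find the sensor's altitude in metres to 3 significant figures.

Scale height: H = RT/g = 287 × 277 / 9.80 = 8112.1 m.
Invert the barometric formula: z = H ln(P₀/P).
P₀/P = 963/315 = 3.0571; ln(3.0571) = 1.1175.
z = 8112.1 × 1.1175 = 9065.3 m.

z ≈ 9070 m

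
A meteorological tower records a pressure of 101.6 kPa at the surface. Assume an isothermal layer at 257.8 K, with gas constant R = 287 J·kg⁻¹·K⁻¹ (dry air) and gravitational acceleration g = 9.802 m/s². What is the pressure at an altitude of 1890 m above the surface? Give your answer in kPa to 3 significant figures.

Scale height: H = RT/g = 287 × 257.8 / 9.802 = 7548.3 m.
Barometric formula: P = P₀ exp(−z/H).
z/H = 1890.0/7548.3 = 0.25039; exp(−0.25039) = 0.77850.
P = 101.6 × 0.77850 = 79.096 kPa.

P ≈ 79.1 kPa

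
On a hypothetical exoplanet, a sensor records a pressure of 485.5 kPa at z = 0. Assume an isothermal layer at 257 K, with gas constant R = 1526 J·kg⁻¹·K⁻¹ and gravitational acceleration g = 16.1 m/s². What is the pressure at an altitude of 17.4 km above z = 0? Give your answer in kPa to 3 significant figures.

P ≈ 238 kPa

Scale height: H = RT/g = 1526 × 257 / 16.1 = 24359 m.
Barometric formula: P = P₀ exp(−z/H).
z/H = 17400/24359 = 0.71432; exp(−0.71432) = 0.48952.
P = 485.5 × 0.48952 = 237.66 kPa.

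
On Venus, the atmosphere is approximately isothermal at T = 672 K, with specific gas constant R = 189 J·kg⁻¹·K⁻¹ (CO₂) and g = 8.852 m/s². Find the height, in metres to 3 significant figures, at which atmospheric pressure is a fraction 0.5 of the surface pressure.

Scale height: H = RT/g = 189 × 672 / 8.852 = 14348 m.
Set P/P₀ = exp(−z/H) = 0.5, so z = −H ln(0.5).
−ln(0.5) = 0.69315; z = 14348 × 0.69315 = 9945.3 m.

z ≈ 9950 m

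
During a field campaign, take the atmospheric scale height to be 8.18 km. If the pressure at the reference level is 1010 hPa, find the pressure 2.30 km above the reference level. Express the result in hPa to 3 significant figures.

Barometric formula: P = P₀ exp(−z/H).
z/H = 2300.0/8180.0 = 0.28117; exp(−0.28117) = 0.75490.
P = 1010 × 0.75490 = 762.45 hPa.

P ≈ 762 hPa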